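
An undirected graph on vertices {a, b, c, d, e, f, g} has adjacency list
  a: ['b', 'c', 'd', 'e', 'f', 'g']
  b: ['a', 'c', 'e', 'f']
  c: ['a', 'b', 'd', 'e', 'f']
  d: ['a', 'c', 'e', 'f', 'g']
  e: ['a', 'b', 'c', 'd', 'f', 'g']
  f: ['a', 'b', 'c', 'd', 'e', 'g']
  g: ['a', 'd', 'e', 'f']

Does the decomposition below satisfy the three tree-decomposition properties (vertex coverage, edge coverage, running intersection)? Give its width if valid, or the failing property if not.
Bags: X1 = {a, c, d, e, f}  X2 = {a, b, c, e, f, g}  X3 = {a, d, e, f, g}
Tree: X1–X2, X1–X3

A tree decomposition must satisfy three properties: every vertex lies in some bag; for every edge, both endpoints lie together in some bag; and for every vertex, the bags containing it form a connected subtree. Here bags containing vertex g are not connected in the tree, so the decomposition is invalid.

No — bags containing vertex g are not connected in the tree.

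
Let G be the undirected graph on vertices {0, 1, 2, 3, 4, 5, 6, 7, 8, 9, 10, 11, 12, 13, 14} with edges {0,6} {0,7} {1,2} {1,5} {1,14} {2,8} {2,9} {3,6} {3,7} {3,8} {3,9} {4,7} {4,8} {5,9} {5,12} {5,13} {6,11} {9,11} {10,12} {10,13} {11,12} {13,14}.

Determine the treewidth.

A width-3 tree decomposition is:
Bags: B1 = {10, 12, 13, 14}  B2 = {5, 12, 13, 14}  B3 = {1, 5, 12, 14}  B4 = {1, 5, 11, 12}  B5 = {1, 5, 9, 11}  B6 = {1, 2, 9, 11}  B7 = {2, 6, 9, 11}  B8 = {2, 3, 6, 9}  B9 = {2, 3, 6, 8}  B10 = {0, 3, 6, 8}  B11 = {0, 3, 7, 8}  B12 = {0, 4, 7, 8}
Tree: B1–B2, B2–B3, B3–B4, B4–B5, B5–B6, B6–B7, B7–B8, B8–B9, B9–B10, B10–B11, B11–B12
Every bag has size at most 4, so the width is 4 − 1 = 3 and tw(G) ≤ 3. For the lower bound: the 4 vertex sets {10,13,14}, {12}, {5}, {1,2,9,11} are disjoint, each induces a connected subgraph, and every pair is joined by at least one edge of G. Contracting each set to a single vertex therefore yields K_{4} as a minor, and since treewidth is minor-monotone, tw(G) ≥ tw(K_{4}) = 3. Therefore the treewidth is 3.

3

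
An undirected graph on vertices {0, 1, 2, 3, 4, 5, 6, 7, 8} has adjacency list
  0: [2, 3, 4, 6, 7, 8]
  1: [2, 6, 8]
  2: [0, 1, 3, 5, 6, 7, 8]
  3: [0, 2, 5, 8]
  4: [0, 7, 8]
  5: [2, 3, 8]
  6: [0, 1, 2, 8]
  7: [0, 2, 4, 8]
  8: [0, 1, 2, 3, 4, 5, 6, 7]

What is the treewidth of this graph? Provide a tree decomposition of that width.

Each bag holds 4 vertices, so the decomposition has width 3, which upper-bounds the treewidth. For the lower bound, the 4 vertices {0, 2, 3, 8} are pairwise adjacent, and any tree decomposition puts a clique entirely inside one bag — forcing width ≥ 3. The upper and lower bounds meet at 3, so that is the treewidth.

Treewidth 3.
Bags: B1 = {2, 3, 5, 8}  B2 = {0, 2, 3, 8}  B3 = {0, 2, 7, 8}  B4 = {0, 4, 7, 8}  B5 = {0, 2, 6, 8}  B6 = {1, 2, 6, 8}
Tree: B1–B2, B2–B3, B3–B4, B2–B5, B5–B6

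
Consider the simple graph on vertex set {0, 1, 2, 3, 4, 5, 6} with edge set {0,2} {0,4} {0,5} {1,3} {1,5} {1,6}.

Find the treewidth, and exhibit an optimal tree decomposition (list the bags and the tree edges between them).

Treewidth 1.
One such decomposition:
Bags: B1 = {1, 6}  B2 = {1, 5}  B3 = {1, 3}  B4 = {0, 5}  B5 = {0, 2}  B6 = {0, 4}
Tree: B1–B2, B1–B3, B2–B4, B4–B5, B4–B6

Every bag has size at most 2, so the width is 2 − 1 = 1 and tw(G) ≤ 1. Since G has at least one edge (e.g. 1–6), it is not an edgeless graph, so tw(G) ≥ 1. Combining the bounds, tw(G) = 1.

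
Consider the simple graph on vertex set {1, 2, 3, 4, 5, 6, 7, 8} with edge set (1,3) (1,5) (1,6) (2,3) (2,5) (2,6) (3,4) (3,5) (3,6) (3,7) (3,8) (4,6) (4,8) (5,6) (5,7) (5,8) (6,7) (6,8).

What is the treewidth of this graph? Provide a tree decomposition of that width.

Treewidth 3.
Bags: B1 = {3, 5, 6, 8}  B2 = {2, 3, 5, 6}  B3 = {3, 5, 6, 7}  B4 = {1, 3, 5, 6}  B5 = {3, 4, 6, 8}
Tree: B1–B2, B2–B3, B1–B4, B1–B5

Every bag has size at most 4, so the width is 4 − 1 = 3 and tw(G) ≤ 3. For the lower bound, the 4 vertices {3, 4, 6, 8} are pairwise adjacent, and any tree decomposition puts a clique entirely inside one bag — forcing width ≥ 3. Combining the bounds, tw(G) = 3.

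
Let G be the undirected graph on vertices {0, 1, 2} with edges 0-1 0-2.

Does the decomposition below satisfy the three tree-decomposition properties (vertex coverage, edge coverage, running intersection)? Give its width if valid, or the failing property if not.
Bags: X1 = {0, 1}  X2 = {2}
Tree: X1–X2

No — edge (0,2) lies in no bag.

A tree decomposition must satisfy three properties: every vertex lies in some bag; for every edge, both endpoints lie together in some bag; and for every vertex, the bags containing it form a connected subtree. Here edge (0,2) lies in no bag, so the decomposition is invalid.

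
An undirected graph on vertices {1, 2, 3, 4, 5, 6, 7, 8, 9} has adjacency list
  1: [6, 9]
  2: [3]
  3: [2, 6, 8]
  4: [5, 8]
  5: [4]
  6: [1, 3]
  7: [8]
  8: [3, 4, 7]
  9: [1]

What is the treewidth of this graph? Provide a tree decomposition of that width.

The largest bag has 2 vertices, giving width 1; this decomposition certifies tw(G) ≤ 1. Since G has at least one edge (e.g. 8–7), it is not an edgeless graph, so tw(G) ≥ 1. Hence tw(G) = 1 exactly.

Treewidth 1.
One such decomposition:
Bags: B1 = {7, 8}  B2 = {3, 8}  B3 = {3, 6}  B4 = {2, 3}  B5 = {1, 6}  B6 = {4, 8}  B7 = {1, 9}  B8 = {4, 5}
Tree: B1–B2, B2–B3, B3–B4, B3–B5, B2–B6, B5–B7, B6–B8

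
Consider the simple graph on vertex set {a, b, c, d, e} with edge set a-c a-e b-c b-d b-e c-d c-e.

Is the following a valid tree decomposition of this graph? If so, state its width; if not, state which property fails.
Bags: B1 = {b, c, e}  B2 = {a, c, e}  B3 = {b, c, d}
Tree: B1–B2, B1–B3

Yes; width 2.

Vertex coverage: the bags together contain {a, b, c, d, e}, the full vertex set. Edge coverage: each edge of G has both endpoints in at least one bag. Running intersection: for every vertex, the bags containing it form a connected subtree. All three properties hold, so this is a valid tree decomposition of width max|bag| − 1 = 2, and hence tw(G) ≤ 2.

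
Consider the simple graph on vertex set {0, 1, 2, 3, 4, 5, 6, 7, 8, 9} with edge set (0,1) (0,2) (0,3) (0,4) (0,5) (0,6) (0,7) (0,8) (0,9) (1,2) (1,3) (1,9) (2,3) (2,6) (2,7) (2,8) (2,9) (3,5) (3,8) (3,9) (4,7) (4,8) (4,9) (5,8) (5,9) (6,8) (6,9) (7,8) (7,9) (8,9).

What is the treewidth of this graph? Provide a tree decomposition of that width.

Treewidth 4.
Bags: B1 = {0, 2, 3, 8, 9}  B2 = {0, 2, 6, 8, 9}  B3 = {0, 1, 2, 3, 9}  B4 = {0, 3, 5, 8, 9}  B5 = {0, 2, 7, 8, 9}  B6 = {0, 4, 7, 8, 9}
Tree: B1–B2, B1–B3, B1–B4, B2–B5, B5–B6

Each bag holds 5 vertices, so the decomposition has width 4, which upper-bounds the treewidth. Conversely, {0, 2, 3, 8, 9} is a clique of size 5, and the vertices of any clique must share a bag in every tree decomposition; so some bag has ≥ 5 vertices and tw(G) ≥ 4. The upper and lower bounds meet at 4, so that is the treewidth.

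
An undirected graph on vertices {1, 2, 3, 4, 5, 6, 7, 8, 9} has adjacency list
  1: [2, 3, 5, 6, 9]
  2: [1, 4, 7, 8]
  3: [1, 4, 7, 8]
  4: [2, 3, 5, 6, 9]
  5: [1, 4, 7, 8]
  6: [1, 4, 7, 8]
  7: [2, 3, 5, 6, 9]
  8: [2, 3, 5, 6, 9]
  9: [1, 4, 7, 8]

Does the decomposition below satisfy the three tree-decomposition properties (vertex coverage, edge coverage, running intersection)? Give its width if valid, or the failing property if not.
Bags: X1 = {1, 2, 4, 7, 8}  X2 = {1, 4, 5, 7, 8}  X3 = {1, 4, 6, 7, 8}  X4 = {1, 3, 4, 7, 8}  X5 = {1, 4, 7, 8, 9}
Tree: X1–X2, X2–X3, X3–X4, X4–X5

Every vertex of G appears in some bag (union = {1, 2, 3, 4, 5, 6, 7, 8, 9}); every edge is covered by a bag; and for each vertex v the set of bags containing v is connected in the bag tree. The decomposition is therefore valid. The largest bag has 5 vertices, so the width is 4.

Yes; width 4.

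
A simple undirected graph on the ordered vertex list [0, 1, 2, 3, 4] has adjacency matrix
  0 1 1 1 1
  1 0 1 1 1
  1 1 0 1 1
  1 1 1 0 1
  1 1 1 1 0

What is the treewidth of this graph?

4

A width-4 tree decomposition is:
Bags: B1 = {0, 1, 2, 3, 4}
Tree: (single bag)
With just one bag of size 5, the width is 5 − 1 = 4, so tw(G) ≤ 4. For the lower bound, the 5 vertices {0, 1, 2, 3, 4} are pairwise adjacent, and any tree decomposition puts a clique entirely inside one bag — forcing width ≥ 4. Hence tw(G) = 4 exactly.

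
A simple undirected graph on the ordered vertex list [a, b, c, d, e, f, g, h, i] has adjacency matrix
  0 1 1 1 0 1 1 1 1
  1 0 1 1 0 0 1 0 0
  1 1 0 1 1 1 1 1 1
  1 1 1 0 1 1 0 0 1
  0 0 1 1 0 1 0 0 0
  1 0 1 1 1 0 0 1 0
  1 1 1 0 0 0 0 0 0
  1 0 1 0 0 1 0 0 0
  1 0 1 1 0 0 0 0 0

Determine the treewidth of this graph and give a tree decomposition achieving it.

Each bag holds 4 vertices, so the decomposition has width 3, which upper-bounds the treewidth. On the other hand G contains the 4-clique {c, d, e, f}. A clique must lie in a single bag of any decomposition, so no decomposition can have width below 3. Therefore the treewidth is 3.

Treewidth 3.
Bags: B1 = {a, c, d, f}  B2 = {a, c, f, h}  B3 = {a, b, c, d}  B4 = {a, c, d, i}  B5 = {c, d, e, f}  B6 = {a, b, c, g}
Tree: B1–B2, B1–B3, B3–B4, B1–B5, B3–B6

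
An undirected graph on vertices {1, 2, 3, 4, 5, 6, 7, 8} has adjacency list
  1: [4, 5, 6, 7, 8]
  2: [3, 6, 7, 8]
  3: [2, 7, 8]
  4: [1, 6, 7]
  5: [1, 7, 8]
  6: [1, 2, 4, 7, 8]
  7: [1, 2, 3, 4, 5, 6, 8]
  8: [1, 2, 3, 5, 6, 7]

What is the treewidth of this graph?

A width-3 tree decomposition is:
Bags: B1 = {1, 5, 7, 8}  B2 = {1, 6, 7, 8}  B3 = {2, 6, 7, 8}  B4 = {1, 4, 6, 7}  B5 = {2, 3, 7, 8}
Tree: B1–B2, B2–B3, B2–B4, B3–B5
Every bag has size at most 4, so the width is 4 − 1 = 3 and tw(G) ≤ 3. For the lower bound, the 4 vertices {1, 5, 7, 8} are pairwise adjacent, and any tree decomposition puts a clique entirely inside one bag — forcing width ≥ 3. The upper and lower bounds meet at 3, so that is the treewidth.

3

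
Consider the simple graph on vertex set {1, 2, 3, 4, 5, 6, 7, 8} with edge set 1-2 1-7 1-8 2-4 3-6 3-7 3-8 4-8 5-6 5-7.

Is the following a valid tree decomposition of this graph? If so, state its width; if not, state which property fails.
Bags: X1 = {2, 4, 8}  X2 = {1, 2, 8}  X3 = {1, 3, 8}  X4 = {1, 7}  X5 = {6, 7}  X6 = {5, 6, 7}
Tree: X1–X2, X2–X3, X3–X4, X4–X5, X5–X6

A tree decomposition must satisfy three properties: every vertex lies in some bag; for every edge, both endpoints lie together in some bag; and for every vertex, the bags containing it form a connected subtree. Here edge (3,7) lies in no bag, so the decomposition is invalid.

No — edge (3,7) lies in no bag.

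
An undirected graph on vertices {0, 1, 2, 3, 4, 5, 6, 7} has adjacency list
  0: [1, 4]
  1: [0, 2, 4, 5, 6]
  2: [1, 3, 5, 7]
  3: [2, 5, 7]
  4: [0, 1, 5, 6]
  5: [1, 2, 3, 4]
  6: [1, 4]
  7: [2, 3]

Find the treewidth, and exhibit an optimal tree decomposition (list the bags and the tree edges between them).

Treewidth 2.
Bags: B1 = {1, 2, 5}  B2 = {2, 3, 5}  B3 = {1, 4, 5}  B4 = {1, 4, 6}  B5 = {0, 1, 4}  B6 = {2, 3, 7}
Tree: B1–B2, B1–B3, B3–B4, B4–B5, B2–B6

Each bag holds 3 vertices, so the decomposition has width 2, which upper-bounds the treewidth. Conversely, {1, 2, 5} is a clique of size 3, and the vertices of any clique must share a bag in every tree decomposition; so some bag has ≥ 3 vertices and tw(G) ≥ 2. Therefore the treewidth is 2.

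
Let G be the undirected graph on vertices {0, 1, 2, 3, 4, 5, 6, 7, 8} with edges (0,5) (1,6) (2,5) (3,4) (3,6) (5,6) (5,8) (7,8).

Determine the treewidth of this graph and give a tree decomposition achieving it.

Treewidth 1.
One such decomposition:
Bags: B1 = {3, 6}  B2 = {1, 6}  B3 = {5, 6}  B4 = {5, 8}  B5 = {0, 5}  B6 = {7, 8}  B7 = {3, 4}  B8 = {2, 5}
Tree: B1–B2, B2–B3, B3–B4, B3–B5, B4–B6, B1–B7, B3–B8

The largest bag has 2 vertices, giving width 1; this decomposition certifies tw(G) ≤ 1. Any graph with an edge has treewidth ≥ 1, and G has the edge 3–6. Hence tw(G) = 1 exactly.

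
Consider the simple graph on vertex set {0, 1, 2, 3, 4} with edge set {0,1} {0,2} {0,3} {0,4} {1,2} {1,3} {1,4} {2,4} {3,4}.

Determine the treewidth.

A width-3 tree decomposition is:
Bags: B1 = {0, 1, 2, 4}  B2 = {0, 1, 3, 4}
Tree: B1–B2
Each bag holds 4 vertices, so the decomposition has width 3, which upper-bounds the treewidth. For the lower bound, the 4 vertices {0, 1, 2, 4} are pairwise adjacent, and any tree decomposition puts a clique entirely inside one bag — forcing width ≥ 3. Hence tw(G) = 3 exactly.

3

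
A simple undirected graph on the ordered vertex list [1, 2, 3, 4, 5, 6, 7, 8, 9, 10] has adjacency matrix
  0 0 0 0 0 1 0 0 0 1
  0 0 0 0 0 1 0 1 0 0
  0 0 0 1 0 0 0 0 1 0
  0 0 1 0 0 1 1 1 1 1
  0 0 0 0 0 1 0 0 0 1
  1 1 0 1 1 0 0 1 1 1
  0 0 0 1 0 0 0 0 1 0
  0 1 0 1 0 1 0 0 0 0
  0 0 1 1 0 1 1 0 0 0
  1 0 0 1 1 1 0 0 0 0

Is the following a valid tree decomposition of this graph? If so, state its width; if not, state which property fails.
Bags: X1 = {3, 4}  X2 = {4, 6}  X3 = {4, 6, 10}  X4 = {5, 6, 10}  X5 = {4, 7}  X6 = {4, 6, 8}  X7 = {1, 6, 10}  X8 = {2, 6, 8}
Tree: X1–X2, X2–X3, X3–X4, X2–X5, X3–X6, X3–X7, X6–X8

A tree decomposition must satisfy three properties: every vertex lies in some bag; for every edge, both endpoints lie together in some bag; and for every vertex, the bags containing it form a connected subtree. Here vertex 9 appears in no bag, so the decomposition is invalid.

No — vertex 9 appears in no bag.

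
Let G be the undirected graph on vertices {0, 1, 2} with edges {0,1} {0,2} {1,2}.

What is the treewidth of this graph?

2

A width-2 tree decomposition is:
Bags: B1 = {0, 1, 2}
Tree: (single bag)
A single bag containing all 3 vertices is trivially a valid decomposition of width 2. On the other hand G contains the 3-clique {0, 1, 2}. A clique must lie in a single bag of any decomposition, so no decomposition can have width below 2. The upper and lower bounds meet at 2, so that is the treewidth.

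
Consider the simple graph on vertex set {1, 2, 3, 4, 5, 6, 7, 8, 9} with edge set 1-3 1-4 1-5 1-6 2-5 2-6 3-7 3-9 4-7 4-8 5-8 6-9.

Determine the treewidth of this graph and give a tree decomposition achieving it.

Each bag holds 4 vertices, so the decomposition has width 3, which upper-bounds the treewidth. For the lower bound: the 4 vertex sets {2,6,9}, {3}, {1}, {4,5,7,8} are disjoint, each induces a connected subgraph, and every pair is joined by at least one edge of G. Contracting each set to a single vertex therefore yields K_{4} as a minor, and since treewidth is minor-monotone, tw(G) ≥ tw(K_{4}) = 3. Combining the bounds, tw(G) = 3.

Treewidth 3.
Bags: B1 = {2, 3, 6, 9}  B2 = {1, 2, 3, 6}  B3 = {1, 2, 3, 5}  B4 = {1, 3, 5, 7}  B5 = {1, 4, 5, 7}  B6 = {4, 5, 7, 8}
Tree: B1–B2, B2–B3, B3–B4, B4–B5, B5–B6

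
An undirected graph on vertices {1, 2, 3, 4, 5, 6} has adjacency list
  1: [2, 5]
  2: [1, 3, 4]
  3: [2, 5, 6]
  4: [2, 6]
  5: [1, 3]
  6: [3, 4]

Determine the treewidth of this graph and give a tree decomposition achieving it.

The largest bag has 3 vertices, giving width 2; this decomposition certifies tw(G) ≤ 2. The edges 1–5–3–2–1 form a cycle, so G is not a tree and its treewidth is at least 2. Hence tw(G) = 2 exactly.

Treewidth 2.
One optimal decomposition is:
Bags: B1 = {1, 2, 5}  B2 = {2, 3, 5}  B3 = {2, 3, 4}  B4 = {3, 4, 6}
Tree: B1–B2, B2–B3, B3–B4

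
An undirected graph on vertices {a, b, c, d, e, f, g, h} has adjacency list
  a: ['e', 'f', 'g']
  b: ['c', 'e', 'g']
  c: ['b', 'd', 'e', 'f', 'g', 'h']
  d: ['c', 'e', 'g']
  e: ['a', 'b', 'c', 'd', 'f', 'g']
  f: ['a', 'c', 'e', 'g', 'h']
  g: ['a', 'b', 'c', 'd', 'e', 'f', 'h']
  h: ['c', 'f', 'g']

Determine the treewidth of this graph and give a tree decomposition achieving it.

The largest bag has 4 vertices, giving width 3; this decomposition certifies tw(G) ≤ 3. For the lower bound, the 4 vertices {c, d, e, g} are pairwise adjacent, and any tree decomposition puts a clique entirely inside one bag — forcing width ≥ 3. Combining the bounds, tw(G) = 3.

Treewidth 3.
One optimal decomposition is:
Bags: B1 = {c, d, e, g}  B2 = {c, e, f, g}  B3 = {c, f, g, h}  B4 = {a, e, f, g}  B5 = {b, c, e, g}
Tree: B1–B2, B2–B3, B2–B4, B2–B5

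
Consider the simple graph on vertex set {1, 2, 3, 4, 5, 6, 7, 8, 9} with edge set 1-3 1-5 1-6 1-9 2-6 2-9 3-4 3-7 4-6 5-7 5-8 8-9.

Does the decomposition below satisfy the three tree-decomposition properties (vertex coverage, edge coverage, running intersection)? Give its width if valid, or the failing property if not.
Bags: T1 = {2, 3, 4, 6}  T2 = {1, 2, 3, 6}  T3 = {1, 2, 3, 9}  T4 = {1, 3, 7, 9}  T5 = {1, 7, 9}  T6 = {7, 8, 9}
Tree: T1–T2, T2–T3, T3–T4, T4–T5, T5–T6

No — vertex 5 appears in no bag.

A tree decomposition must satisfy three properties: every vertex lies in some bag; for every edge, both endpoints lie together in some bag; and for every vertex, the bags containing it form a connected subtree. Here vertex 5 appears in no bag, so the decomposition is invalid.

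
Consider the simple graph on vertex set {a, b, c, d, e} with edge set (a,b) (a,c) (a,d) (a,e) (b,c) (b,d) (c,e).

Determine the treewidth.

A width-2 tree decomposition is:
Bags: B1 = {a, b, c}  B2 = {a, b, d}  B3 = {a, c, e}
Tree: B1–B2, B1–B3
The largest bag has 3 vertices, giving width 2; this decomposition certifies tw(G) ≤ 2. For the lower bound, the 3 vertices {a, b, d} are pairwise adjacent, and any tree decomposition puts a clique entirely inside one bag — forcing width ≥ 2. Combining the bounds, tw(G) = 2.

2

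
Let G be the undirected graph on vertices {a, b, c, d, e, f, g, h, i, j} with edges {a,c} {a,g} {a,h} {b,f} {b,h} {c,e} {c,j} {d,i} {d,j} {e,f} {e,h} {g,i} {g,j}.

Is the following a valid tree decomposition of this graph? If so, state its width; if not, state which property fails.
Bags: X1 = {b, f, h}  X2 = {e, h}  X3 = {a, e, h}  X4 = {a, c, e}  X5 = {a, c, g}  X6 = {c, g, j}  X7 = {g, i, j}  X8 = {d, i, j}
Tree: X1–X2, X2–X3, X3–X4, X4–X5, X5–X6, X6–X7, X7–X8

No — edge (f,e) lies in no bag.

A tree decomposition must satisfy three properties: every vertex lies in some bag; for every edge, both endpoints lie together in some bag; and for every vertex, the bags containing it form a connected subtree. Here edge (f,e) lies in no bag, so the decomposition is invalid.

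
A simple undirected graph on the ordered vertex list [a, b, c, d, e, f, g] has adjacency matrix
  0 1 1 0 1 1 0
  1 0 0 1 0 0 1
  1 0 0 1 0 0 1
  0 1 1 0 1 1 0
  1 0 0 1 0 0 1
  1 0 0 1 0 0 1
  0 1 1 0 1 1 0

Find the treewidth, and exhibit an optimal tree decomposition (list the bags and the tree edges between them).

Treewidth 3.
One optimal decomposition is:
Bags: B1 = {a, d, f, g}  B2 = {a, b, d, g}  B3 = {a, d, e, g}  B4 = {a, c, d, g}
Tree: B1–B2, B2–B3, B3–B4

Each bag holds 4 vertices, so the decomposition has width 3, which upper-bounds the treewidth. For the lower bound: the 4 vertex sets {f,g}, {a,b}, {d}, {e} are disjoint, each induces a connected subgraph, and every pair is joined by at least one edge of G. Contracting each set to a single vertex therefore yields K_{4} as a minor, and since treewidth is minor-monotone, tw(G) ≥ tw(K_{4}) = 3. Hence tw(G) = 3 exactly.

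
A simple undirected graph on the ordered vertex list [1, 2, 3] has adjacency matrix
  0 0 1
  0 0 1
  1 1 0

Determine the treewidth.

A width-1 tree decomposition is:
Bags: B1 = {2, 3}  B2 = {1, 3}
Tree: B1–B2
Each bag holds 2 vertices, so the decomposition has width 1, which upper-bounds the treewidth. Since G has at least one edge (e.g. 2–3), it is not an edgeless graph, so tw(G) ≥ 1. Therefore the treewidth is 1.

1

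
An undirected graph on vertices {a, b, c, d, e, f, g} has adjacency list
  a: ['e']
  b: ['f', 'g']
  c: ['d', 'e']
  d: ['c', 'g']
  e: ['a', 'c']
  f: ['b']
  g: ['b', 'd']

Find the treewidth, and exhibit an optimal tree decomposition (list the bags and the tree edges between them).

Treewidth 1.
Bags: B1 = {a, e}  B2 = {c, e}  B3 = {c, d}  B4 = {d, g}  B5 = {b, g}  B6 = {b, f}
Tree: B1–B2, B2–B3, B3–B4, B4–B5, B5–B6

Every bag has size at most 2, so the width is 2 − 1 = 1 and tw(G) ≤ 1. Since G has at least one edge (e.g. a–e), it is not an edgeless graph, so tw(G) ≥ 1. The upper and lower bounds meet at 1, so that is the treewidth.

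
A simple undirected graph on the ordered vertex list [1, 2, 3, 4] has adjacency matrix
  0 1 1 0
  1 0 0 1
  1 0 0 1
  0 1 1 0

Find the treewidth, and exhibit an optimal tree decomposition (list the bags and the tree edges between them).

Treewidth 2.
One optimal decomposition is:
Bags: B1 = {1, 3, 4}  B2 = {1, 2, 4}
Tree: B1–B2

Each bag holds 3 vertices, so the decomposition has width 2, which upper-bounds the treewidth. The edges 1–3–4–2–1 form a cycle, so G is not a tree and its treewidth is at least 2. Combining the bounds, tw(G) = 2.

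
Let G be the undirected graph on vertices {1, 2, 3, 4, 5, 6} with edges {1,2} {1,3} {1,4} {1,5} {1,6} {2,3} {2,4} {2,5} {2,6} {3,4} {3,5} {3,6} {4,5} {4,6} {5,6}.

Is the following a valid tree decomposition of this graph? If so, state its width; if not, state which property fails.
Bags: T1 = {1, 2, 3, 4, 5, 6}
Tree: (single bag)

Every vertex of G appears in some bag (union = {1, 2, 3, 4, 5, 6}); every edge is covered by a bag; and for each vertex v the set of bags containing v is connected in the bag tree. The decomposition is therefore valid. The largest bag has 6 vertices, so the width is 5.

Yes; width 5.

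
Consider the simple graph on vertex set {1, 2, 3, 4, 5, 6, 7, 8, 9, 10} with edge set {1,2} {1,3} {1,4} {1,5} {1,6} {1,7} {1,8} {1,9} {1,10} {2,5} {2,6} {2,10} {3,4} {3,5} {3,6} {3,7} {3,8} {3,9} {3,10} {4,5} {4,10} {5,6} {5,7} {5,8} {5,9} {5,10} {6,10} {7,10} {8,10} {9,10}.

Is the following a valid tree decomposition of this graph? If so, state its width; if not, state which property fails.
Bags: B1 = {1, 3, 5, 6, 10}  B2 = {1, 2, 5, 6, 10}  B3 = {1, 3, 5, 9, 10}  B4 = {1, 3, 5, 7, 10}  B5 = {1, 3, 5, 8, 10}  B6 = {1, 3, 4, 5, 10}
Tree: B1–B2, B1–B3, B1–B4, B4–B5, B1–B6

Yes; width 4.

Checking the three conditions: (i) the bags cover all of {1, 2, 3, 4, 5, 6, 7, 8, 9, 10}; (ii) for each edge, some bag contains both endpoints; (iii) the bags containing any fixed vertex form a subtree. All hold, so the decomposition is valid with width 5 − 1 = 4.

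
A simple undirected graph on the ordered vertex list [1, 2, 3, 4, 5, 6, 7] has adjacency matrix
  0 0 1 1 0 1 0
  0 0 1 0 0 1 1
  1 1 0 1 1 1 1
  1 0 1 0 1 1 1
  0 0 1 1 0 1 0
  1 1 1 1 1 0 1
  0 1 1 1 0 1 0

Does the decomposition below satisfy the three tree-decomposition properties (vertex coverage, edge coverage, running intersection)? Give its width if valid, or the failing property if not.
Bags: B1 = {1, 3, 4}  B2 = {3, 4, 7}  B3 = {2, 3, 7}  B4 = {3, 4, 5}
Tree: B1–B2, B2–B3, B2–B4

A tree decomposition must satisfy three properties: every vertex lies in some bag; for every edge, both endpoints lie together in some bag; and for every vertex, the bags containing it form a connected subtree. Here vertex 6 appears in no bag, so the decomposition is invalid.

No — vertex 6 appears in no bag.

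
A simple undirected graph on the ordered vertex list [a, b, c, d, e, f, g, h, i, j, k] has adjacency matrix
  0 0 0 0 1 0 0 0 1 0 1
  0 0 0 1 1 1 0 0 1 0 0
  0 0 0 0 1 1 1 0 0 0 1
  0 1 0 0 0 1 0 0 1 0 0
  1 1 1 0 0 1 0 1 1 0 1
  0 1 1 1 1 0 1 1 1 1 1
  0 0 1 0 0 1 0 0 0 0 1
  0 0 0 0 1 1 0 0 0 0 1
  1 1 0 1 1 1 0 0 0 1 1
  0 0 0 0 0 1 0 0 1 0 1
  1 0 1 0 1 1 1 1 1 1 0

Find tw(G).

A width-3 tree decomposition is:
Bags: B1 = {c, e, f, k}  B2 = {c, f, g, k}  B3 = {e, f, i, k}  B4 = {f, i, j, k}  B5 = {b, e, f, i}  B6 = {a, e, i, k}  B7 = {e, f, h, k}  B8 = {b, d, f, i}
Tree: B1–B2, B1–B3, B3–B4, B3–B5, B3–B6, B1–B7, B5–B8
The largest bag has 4 vertices, giving width 3; this decomposition certifies tw(G) ≤ 3. Conversely, {a, e, i, k} is a clique of size 4, and the vertices of any clique must share a bag in every tree decomposition; so some bag has ≥ 4 vertices and tw(G) ≥ 3. Hence tw(G) = 3 exactly.

3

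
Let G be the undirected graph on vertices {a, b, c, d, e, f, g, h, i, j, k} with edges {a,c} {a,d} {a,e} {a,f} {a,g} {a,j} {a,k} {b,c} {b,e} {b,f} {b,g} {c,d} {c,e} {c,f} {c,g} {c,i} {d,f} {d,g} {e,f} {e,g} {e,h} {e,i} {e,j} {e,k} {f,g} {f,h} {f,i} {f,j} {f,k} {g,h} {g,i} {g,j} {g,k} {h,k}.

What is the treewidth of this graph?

4

A width-4 tree decomposition is:
Bags: B1 = {a, e, f, g, k}  B2 = {a, c, e, f, g}  B3 = {a, e, f, g, j}  B4 = {b, c, e, f, g}  B5 = {e, f, g, h, k}  B6 = {c, e, f, g, i}  B7 = {a, c, d, f, g}
Tree: B1–B2, B2–B3, B2–B4, B1–B5, B4–B6, B2–B7
The largest bag has 5 vertices, giving width 4; this decomposition certifies tw(G) ≤ 4. For the lower bound, the 5 vertices {a, c, d, f, g} are pairwise adjacent, and any tree decomposition puts a clique entirely inside one bag — forcing width ≥ 4. Combining the bounds, tw(G) = 4.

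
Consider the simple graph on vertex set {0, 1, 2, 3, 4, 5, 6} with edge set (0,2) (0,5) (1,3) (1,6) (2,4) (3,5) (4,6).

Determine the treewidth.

A width-2 tree decomposition is:
Bags: B1 = {0, 2, 5}  B2 = {2, 3, 5}  B3 = {1, 2, 3}  B4 = {1, 2, 6}  B5 = {2, 4, 6}
Tree: B1–B2, B2–B3, B3–B4, B4–B5
The largest bag has 3 vertices, giving width 2; this decomposition certifies tw(G) ≤ 2. For the lower bound, G contains the cycle 2–0–5–3–1–6–4–2, so G is not a forest; only forests have treewidth ≤ 1, hence tw(G) ≥ 2. Hence tw(G) = 2 exactly.

2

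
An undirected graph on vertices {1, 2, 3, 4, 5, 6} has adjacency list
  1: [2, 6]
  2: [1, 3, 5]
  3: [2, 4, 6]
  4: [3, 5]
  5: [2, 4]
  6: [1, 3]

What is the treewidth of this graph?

A width-2 tree decomposition is:
Bags: B1 = {3, 4, 5}  B2 = {2, 3, 5}  B3 = {2, 3, 6}  B4 = {1, 2, 6}
Tree: B1–B2, B2–B3, B3–B4
The largest bag has 3 vertices, giving width 2; this decomposition certifies tw(G) ≤ 2. Since 4–5–2–3–4 is a cycle in G, G is not acyclic. Forests are exactly the graphs of treewidth ≤ 1, so tw(G) ≥ 2. Therefore the treewidth is 2.

2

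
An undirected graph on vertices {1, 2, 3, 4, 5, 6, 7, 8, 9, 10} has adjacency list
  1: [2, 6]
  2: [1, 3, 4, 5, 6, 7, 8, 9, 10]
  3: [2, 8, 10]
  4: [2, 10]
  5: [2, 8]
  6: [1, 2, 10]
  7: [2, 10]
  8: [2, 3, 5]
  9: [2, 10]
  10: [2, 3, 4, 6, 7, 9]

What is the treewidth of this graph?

2

A width-2 tree decomposition is:
Bags: B1 = {2, 4, 10}  B2 = {2, 7, 10}  B3 = {2, 3, 10}  B4 = {2, 3, 8}  B5 = {2, 9, 10}  B6 = {2, 6, 10}  B7 = {1, 2, 6}  B8 = {2, 5, 8}
Tree: B1–B2, B2–B3, B3–B4, B1–B5, B5–B6, B6–B7, B4–B8
The largest bag has 3 vertices, giving width 2; this decomposition certifies tw(G) ≤ 2. Conversely, {2, 3, 8} is a clique of size 3, and the vertices of any clique must share a bag in every tree decomposition; so some bag has ≥ 3 vertices and tw(G) ≥ 2. Combining the bounds, tw(G) = 2.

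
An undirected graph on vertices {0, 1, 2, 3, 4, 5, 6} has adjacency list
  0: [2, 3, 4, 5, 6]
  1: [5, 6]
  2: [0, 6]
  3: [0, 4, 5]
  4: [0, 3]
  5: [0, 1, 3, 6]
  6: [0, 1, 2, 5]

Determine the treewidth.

A width-2 tree decomposition is:
Bags: B1 = {1, 5, 6}  B2 = {0, 5, 6}  B3 = {0, 3, 5}  B4 = {0, 2, 6}  B5 = {0, 3, 4}
Tree: B1–B2, B2–B3, B2–B4, B3–B5
Each bag holds 3 vertices, so the decomposition has width 2, which upper-bounds the treewidth. Conversely, {0, 2, 6} is a clique of size 3, and the vertices of any clique must share a bag in every tree decomposition; so some bag has ≥ 3 vertices and tw(G) ≥ 2. Combining the bounds, tw(G) = 2.

2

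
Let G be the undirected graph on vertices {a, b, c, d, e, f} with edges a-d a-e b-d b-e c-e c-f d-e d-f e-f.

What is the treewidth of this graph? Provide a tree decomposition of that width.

Every bag has size at most 3, so the width is 3 − 1 = 2 and tw(G) ≤ 2. Conversely, {a, d, e} is a clique of size 3, and the vertices of any clique must share a bag in every tree decomposition; so some bag has ≥ 3 vertices and tw(G) ≥ 2. Therefore the treewidth is 2.

Treewidth 2.
Bags: B1 = {d, e, f}  B2 = {c, e, f}  B3 = {b, d, e}  B4 = {a, d, e}
Tree: B1–B2, B1–B3, B3–B4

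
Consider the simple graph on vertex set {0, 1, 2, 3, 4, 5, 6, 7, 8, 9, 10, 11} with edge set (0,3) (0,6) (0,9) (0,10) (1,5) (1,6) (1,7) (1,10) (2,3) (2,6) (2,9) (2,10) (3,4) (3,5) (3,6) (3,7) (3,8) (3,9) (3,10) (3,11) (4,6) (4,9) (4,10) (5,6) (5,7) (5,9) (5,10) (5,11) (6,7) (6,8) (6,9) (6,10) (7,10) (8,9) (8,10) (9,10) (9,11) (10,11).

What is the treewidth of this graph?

A width-4 tree decomposition is:
Bags: B1 = {3, 5, 6, 7, 10}  B2 = {3, 5, 6, 9, 10}  B3 = {2, 3, 6, 9, 10}  B4 = {3, 4, 6, 9, 10}  B5 = {1, 5, 6, 7, 10}  B6 = {3, 5, 9, 10, 11}  B7 = {3, 6, 8, 9, 10}  B8 = {0, 3, 6, 9, 10}
Tree: B1–B2, B2–B3, B2–B4, B1–B5, B2–B6, B3–B7, B7–B8
Each bag holds 5 vertices, so the decomposition has width 4, which upper-bounds the treewidth. On the other hand G contains the 5-clique {1, 5, 6, 7, 10}. A clique must lie in a single bag of any decomposition, so no decomposition can have width below 4. Combining the bounds, tw(G) = 4.

4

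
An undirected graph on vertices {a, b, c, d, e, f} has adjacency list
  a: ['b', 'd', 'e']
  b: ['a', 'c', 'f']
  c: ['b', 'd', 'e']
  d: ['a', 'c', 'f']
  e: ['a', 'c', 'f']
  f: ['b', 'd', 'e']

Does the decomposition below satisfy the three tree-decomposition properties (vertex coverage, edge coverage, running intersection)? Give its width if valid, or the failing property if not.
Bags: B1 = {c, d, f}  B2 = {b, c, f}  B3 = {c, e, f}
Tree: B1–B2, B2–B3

No — vertex a appears in no bag.

A tree decomposition must satisfy three properties: every vertex lies in some bag; for every edge, both endpoints lie together in some bag; and for every vertex, the bags containing it form a connected subtree. Here vertex a appears in no bag, so the decomposition is invalid.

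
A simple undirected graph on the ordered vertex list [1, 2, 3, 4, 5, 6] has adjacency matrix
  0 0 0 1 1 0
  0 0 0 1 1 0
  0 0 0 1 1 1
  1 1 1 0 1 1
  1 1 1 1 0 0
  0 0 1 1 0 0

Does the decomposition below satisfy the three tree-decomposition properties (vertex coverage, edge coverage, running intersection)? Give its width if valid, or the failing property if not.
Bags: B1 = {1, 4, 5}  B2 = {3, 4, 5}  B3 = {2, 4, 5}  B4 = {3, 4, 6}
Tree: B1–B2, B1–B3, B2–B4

Yes; width 2.

Checking the three conditions: (i) the bags cover all of {1, 2, 3, 4, 5, 6}; (ii) for each edge, some bag contains both endpoints; (iii) the bags containing any fixed vertex form a subtree. All hold, so the decomposition is valid with width 3 − 1 = 2.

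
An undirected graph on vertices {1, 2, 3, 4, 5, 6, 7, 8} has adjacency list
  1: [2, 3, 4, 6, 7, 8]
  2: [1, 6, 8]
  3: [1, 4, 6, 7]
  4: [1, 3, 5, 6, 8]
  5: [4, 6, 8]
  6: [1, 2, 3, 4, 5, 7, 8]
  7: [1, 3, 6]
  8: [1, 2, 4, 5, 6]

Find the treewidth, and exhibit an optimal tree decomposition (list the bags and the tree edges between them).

Each bag holds 4 vertices, so the decomposition has width 3, which upper-bounds the treewidth. On the other hand G contains the 4-clique {1, 2, 6, 8}. A clique must lie in a single bag of any decomposition, so no decomposition can have width below 3. Therefore the treewidth is 3.

Treewidth 3.
Bags: B1 = {1, 4, 6, 8}  B2 = {1, 3, 4, 6}  B3 = {1, 2, 6, 8}  B4 = {1, 3, 6, 7}  B5 = {4, 5, 6, 8}
Tree: B1–B2, B1–B3, B2–B4, B1–B5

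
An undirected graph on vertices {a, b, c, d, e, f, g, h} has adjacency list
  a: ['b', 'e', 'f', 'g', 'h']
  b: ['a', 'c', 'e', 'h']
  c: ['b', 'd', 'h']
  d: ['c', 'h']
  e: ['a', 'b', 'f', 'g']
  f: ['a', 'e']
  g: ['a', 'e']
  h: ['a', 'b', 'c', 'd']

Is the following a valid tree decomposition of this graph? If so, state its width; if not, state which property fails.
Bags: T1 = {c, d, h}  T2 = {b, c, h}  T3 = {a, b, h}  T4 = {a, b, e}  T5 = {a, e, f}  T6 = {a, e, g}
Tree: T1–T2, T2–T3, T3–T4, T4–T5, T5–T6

Yes; width 2.

Checking the three conditions: (i) the bags cover all of {a, b, c, d, e, f, g, h}; (ii) for each edge, some bag contains both endpoints; (iii) the bags containing any fixed vertex form a subtree. All hold, so the decomposition is valid with width 3 − 1 = 2.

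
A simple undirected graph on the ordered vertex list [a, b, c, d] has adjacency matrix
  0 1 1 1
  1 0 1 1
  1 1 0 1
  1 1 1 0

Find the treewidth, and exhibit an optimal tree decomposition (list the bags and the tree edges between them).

With just one bag of size 4, the width is 4 − 1 = 3, so tw(G) ≤ 3. On the other hand G contains the 4-clique {a, b, c, d}. A clique must lie in a single bag of any decomposition, so no decomposition can have width below 3. The upper and lower bounds meet at 3, so that is the treewidth.

Treewidth 3.
One optimal decomposition is:
Bags: B1 = {a, b, c, d}
Tree: (single bag)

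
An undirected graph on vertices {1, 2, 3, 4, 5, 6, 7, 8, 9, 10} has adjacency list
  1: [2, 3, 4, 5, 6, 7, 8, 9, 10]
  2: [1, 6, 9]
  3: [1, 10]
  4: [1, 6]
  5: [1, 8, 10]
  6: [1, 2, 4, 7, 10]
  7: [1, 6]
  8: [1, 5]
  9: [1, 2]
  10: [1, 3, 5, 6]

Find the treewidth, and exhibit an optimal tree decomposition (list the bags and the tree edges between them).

Each bag holds 3 vertices, so the decomposition has width 2, which upper-bounds the treewidth. For the lower bound, the 3 vertices {1, 3, 10} are pairwise adjacent, and any tree decomposition puts a clique entirely inside one bag — forcing width ≥ 2. Therefore the treewidth is 2.

Treewidth 2.
One optimal decomposition is:
Bags: B1 = {1, 3, 10}  B2 = {1, 5, 10}  B3 = {1, 6, 10}  B4 = {1, 4, 6}  B5 = {1, 2, 6}  B6 = {1, 2, 9}  B7 = {1, 5, 8}  B8 = {1, 6, 7}
Tree: B1–B2, B2–B3, B3–B4, B4–B5, B5–B6, B2–B7, B3–B8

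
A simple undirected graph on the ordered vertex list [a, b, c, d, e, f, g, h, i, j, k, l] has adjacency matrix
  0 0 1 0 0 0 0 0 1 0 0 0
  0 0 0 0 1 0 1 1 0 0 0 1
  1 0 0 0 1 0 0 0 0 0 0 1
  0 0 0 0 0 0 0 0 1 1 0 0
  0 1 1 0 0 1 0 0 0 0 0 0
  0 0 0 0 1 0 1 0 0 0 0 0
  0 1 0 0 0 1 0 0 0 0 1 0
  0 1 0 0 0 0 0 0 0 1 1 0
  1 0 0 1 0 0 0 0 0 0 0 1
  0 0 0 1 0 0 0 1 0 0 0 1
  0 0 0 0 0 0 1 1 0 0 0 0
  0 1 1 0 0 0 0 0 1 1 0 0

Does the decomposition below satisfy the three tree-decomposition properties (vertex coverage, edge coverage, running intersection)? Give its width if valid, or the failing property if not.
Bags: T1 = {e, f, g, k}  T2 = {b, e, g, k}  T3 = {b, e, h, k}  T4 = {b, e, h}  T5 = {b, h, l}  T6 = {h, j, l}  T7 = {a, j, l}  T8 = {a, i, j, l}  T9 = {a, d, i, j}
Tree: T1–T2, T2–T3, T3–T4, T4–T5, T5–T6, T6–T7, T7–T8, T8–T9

No — vertex c appears in no bag.

A tree decomposition must satisfy three properties: every vertex lies in some bag; for every edge, both endpoints lie together in some bag; and for every vertex, the bags containing it form a connected subtree. Here vertex c appears in no bag, so the decomposition is invalid.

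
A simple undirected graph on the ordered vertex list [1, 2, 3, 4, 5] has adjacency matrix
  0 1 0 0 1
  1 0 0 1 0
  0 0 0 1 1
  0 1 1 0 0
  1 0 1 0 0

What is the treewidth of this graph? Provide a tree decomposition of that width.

Treewidth 2.
Bags: B1 = {3, 4, 5}  B2 = {1, 4, 5}  B3 = {1, 2, 4}
Tree: B1–B2, B2–B3

The largest bag has 3 vertices, giving width 2; this decomposition certifies tw(G) ≤ 2. The edges 4–3–5–1–2–4 form a cycle, so G is not a tree and its treewidth is at least 2. Hence tw(G) = 2 exactly.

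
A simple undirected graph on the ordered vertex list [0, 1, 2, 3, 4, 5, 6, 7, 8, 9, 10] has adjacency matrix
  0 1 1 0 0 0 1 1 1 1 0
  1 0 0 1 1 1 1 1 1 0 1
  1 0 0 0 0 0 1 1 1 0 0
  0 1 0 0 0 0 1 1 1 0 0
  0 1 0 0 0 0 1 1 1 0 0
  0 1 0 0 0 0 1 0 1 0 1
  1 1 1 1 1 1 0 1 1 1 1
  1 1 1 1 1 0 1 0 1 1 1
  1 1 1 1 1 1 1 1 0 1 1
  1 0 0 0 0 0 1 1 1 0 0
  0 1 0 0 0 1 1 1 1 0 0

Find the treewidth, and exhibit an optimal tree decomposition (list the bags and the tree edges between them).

Treewidth 4.
One optimal decomposition is:
Bags: B1 = {0, 2, 6, 7, 8}  B2 = {0, 1, 6, 7, 8}  B3 = {1, 4, 6, 7, 8}  B4 = {0, 6, 7, 8, 9}  B5 = {1, 6, 7, 8, 10}  B6 = {1, 5, 6, 8, 10}  B7 = {1, 3, 6, 7, 8}
Tree: B1–B2, B2–B3, B1–B4, B3–B5, B5–B6, B2–B7

Every bag has size at most 5, so the width is 5 − 1 = 4 and tw(G) ≤ 4. For the lower bound, the 5 vertices {1, 5, 6, 8, 10} are pairwise adjacent, and any tree decomposition puts a clique entirely inside one bag — forcing width ≥ 4. Hence tw(G) = 4 exactly.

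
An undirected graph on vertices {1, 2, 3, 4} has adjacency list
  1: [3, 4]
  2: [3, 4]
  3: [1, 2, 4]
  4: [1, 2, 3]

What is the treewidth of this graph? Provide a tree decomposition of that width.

Each bag holds 3 vertices, so the decomposition has width 2, which upper-bounds the treewidth. On the other hand G contains the 3-clique {1, 3, 4}. A clique must lie in a single bag of any decomposition, so no decomposition can have width below 2. Combining the bounds, tw(G) = 2.

Treewidth 2.
One such decomposition:
Bags: B1 = {2, 3, 4}  B2 = {1, 3, 4}
Tree: B1–B2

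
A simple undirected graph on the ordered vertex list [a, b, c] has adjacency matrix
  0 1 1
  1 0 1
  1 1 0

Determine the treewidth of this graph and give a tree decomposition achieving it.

Treewidth 2.
One optimal decomposition is:
Bags: B1 = {a, b, c}
Tree: (single bag)

With just one bag of size 3, the width is 3 − 1 = 2, so tw(G) ≤ 2. On the other hand G contains the 3-clique {a, b, c}. A clique must lie in a single bag of any decomposition, so no decomposition can have width below 2. Therefore the treewidth is 2.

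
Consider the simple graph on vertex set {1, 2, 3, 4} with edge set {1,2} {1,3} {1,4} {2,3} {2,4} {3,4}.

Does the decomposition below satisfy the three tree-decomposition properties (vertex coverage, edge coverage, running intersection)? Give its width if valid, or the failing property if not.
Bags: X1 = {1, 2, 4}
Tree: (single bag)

No — vertex 3 appears in no bag.

A tree decomposition must satisfy three properties: every vertex lies in some bag; for every edge, both endpoints lie together in some bag; and for every vertex, the bags containing it form a connected subtree. Here vertex 3 appears in no bag, so the decomposition is invalid.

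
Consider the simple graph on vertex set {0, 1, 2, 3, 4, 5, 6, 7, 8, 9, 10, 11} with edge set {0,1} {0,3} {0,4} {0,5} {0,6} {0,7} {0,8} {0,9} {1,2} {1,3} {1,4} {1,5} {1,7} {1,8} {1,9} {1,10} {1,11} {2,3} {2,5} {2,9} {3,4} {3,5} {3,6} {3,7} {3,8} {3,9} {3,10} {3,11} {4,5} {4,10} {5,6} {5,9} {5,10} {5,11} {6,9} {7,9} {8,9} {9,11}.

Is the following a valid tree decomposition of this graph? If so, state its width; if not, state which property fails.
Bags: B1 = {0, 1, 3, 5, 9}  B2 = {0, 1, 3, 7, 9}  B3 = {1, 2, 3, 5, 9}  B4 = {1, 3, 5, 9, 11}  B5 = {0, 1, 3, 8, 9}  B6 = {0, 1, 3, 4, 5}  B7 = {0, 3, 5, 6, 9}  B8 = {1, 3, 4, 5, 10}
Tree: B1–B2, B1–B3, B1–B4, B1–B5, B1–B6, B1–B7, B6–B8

Yes; width 4.

Checking the three conditions: (i) the bags cover all of {0, 1, 2, 3, 4, 5, 6, 7, 8, 9, 10, 11}; (ii) for each edge, some bag contains both endpoints; (iii) the bags containing any fixed vertex form a subtree. All hold, so the decomposition is valid with width 5 − 1 = 4.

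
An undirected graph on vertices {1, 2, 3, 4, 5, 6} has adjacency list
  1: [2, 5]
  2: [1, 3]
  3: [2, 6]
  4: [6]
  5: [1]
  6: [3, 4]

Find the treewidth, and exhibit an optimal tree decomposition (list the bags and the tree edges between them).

Treewidth 1.
One such decomposition:
Bags: B1 = {1, 5}  B2 = {1, 2}  B3 = {2, 3}  B4 = {3, 6}  B5 = {4, 6}
Tree: B1–B2, B2–B3, B3–B4, B4–B5

The largest bag has 2 vertices, giving width 1; this decomposition certifies tw(G) ≤ 1. G has an edge, so its treewidth is at least 1. Hence tw(G) = 1 exactly.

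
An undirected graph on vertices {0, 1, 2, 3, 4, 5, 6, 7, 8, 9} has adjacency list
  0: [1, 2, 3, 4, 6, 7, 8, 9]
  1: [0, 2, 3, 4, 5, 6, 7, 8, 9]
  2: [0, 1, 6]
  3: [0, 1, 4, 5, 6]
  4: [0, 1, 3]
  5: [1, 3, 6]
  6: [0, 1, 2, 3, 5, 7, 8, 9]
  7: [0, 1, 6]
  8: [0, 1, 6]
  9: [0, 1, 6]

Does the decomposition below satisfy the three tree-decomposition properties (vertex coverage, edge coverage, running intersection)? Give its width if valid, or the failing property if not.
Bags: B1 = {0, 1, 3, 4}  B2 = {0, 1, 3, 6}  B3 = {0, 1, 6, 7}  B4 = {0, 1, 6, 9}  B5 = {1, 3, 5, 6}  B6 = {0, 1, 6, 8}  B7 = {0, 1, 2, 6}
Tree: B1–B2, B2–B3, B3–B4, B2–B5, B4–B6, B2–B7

Vertex coverage: the bags together contain {0, 1, 2, 3, 4, 5, 6, 7, 8, 9}, the full vertex set. Edge coverage: each edge of G has both endpoints in at least one bag. Running intersection: for every vertex, the bags containing it form a connected subtree. All three properties hold, so this is a valid tree decomposition of width max|bag| − 1 = 3, and hence tw(G) ≤ 3.

Yes; width 3.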